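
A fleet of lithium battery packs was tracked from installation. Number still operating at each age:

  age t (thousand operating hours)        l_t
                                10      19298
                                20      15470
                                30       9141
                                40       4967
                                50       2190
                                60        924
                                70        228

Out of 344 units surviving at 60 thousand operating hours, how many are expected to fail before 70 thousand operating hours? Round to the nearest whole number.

259

The relevant probability is 1 − 228/924 = 0.753247.
Expected number = 344 × 0.753247 = 259.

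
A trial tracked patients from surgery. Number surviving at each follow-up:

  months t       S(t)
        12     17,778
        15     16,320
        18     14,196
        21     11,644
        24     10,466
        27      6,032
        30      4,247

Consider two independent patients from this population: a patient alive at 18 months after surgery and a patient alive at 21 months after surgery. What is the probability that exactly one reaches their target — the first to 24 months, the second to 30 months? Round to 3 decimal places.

0.564

p₁ = S(24)/S(18) = 10,466/14,196 = 0.737250; p₂ = S(30)/S(21) = 4,247/11,644 = 0.364737.
P(exactly one) = p₁(1−p₂) + (1−p₁)p₂ = 0.468348 + 0.095835 = 0.564182.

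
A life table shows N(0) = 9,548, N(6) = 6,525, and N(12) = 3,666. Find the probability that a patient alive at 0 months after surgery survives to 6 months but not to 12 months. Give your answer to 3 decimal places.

This is the probability of reaching 6 but not 12, conditional on being alive at 0: (N(6) − N(12)) / N(0).
= (6,525 − 3,666) / 9,548 = 2,859 / 9,548 = 0.299434.

0.299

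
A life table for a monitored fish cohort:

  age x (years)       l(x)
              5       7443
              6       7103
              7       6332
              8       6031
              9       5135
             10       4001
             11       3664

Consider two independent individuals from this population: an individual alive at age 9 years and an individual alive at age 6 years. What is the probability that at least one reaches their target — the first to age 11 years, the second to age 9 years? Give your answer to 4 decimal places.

0.9206

p₁ = l(11)/l(9) = 3664/5135 = 0.713535; p₂ = l(9)/l(6) = 5135/7103 = 0.722934.
P(at least one) = 1 − (1−p₁)(1−p₂) = 1 − 0.286465 × 0.277066 = 0.920630.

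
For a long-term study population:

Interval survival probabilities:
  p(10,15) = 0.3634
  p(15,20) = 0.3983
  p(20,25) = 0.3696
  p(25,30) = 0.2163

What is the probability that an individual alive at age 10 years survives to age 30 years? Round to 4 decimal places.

Survival from 10 to 30 is the product of surviving each interval: 0.3634 × 0.3983 × 0.3696 × 0.2163.
= 0.011571.

0.0116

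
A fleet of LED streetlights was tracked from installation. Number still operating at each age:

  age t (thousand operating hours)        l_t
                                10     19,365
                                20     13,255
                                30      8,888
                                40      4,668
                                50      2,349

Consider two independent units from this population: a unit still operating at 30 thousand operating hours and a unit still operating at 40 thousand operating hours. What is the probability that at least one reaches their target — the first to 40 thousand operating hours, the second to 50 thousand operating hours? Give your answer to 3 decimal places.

p₁ = l_40/l_30 = 4,668/8,888 = 0.525203; p₂ = l_50/l_40 = 2,349/4,668 = 0.503213.
P(at least one) = 1 − (1−p₁)(1−p₂) = 1 − 0.474797 × 0.496787 = 0.764127.

0.764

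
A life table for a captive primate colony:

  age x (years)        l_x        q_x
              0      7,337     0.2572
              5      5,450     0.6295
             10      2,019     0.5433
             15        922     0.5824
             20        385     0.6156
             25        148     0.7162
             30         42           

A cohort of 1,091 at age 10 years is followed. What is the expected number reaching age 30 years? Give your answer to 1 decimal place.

22.7

The relevant probability is 42/2,019 = 0.020802.
Expected number = 1,091 × 0.020802 = 22.7.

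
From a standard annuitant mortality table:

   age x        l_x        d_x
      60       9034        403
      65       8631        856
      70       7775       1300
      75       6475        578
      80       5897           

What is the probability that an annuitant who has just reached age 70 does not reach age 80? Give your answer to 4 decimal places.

P(die before 80 | alive at 70) = 1 − l_80/l_70 = 1 − 5897/7775 = (1878)/7775 = 0.241543.

0.2415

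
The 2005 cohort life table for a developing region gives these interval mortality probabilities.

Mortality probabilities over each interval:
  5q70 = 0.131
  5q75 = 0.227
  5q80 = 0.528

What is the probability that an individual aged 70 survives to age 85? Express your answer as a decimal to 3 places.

0.317

The overall survival probability is (1 − 0.131) × (1 − 0.227) × (1 − 0.528).
= 0.869 × 0.773 × 0.472 = 0.317060.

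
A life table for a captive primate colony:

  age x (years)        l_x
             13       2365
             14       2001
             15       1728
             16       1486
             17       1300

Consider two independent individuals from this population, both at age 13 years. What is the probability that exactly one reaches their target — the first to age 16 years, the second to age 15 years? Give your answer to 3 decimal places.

0.441

p₁ = l_16/l_13 = 1486/2365 = 0.628330; p₂ = l_15/l_13 = 1728/2365 = 0.730655.
P(exactly one) = p₁(1−p₂) + (1−p₁)p₂ = 0.169238 + 0.271563 = 0.440800.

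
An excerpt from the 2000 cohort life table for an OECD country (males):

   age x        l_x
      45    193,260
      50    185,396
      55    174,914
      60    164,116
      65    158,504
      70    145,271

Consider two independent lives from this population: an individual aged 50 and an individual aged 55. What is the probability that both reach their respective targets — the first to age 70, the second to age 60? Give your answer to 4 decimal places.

0.7352

p₁ = l_70/l_50 = 145,271/185,396 = 0.783571; p₂ = l_60/l_55 = 164,116/174,914 = 0.938267.
P(both) = p₁ × p₂ = 0.783571 × 0.938267 = 0.735199.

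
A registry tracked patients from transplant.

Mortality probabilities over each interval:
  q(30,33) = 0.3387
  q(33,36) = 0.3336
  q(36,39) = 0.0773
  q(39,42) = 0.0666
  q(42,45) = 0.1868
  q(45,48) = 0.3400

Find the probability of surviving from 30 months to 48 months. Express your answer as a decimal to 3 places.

0.204

The overall survival probability is (1 − 0.3387) × (1 − 0.3336) × (1 − 0.0773) × (1 − 0.0666) × (1 − 0.1868) × (1 − 0.3400).
= 0.6613 × 0.6664 × 0.9227 × 0.9334 × 0.8132 × 0.6600 = 0.203706.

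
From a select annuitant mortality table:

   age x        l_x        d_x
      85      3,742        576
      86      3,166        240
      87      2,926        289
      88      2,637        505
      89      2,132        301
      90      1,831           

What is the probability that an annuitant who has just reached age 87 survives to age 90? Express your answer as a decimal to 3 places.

The conditional survival probability is l_90/l_87 = 1,831/2,926 = 0.625769.

0.626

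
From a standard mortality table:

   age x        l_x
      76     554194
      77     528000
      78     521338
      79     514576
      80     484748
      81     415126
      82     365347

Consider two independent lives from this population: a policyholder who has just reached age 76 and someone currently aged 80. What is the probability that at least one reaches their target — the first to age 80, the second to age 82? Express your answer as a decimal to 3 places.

0.969

p₁ = l_80/l_76 = 484748/554194 = 0.874690; p₂ = l_82/l_80 = 365347/484748 = 0.753684.
P(at least one) = 1 − (1−p₁)(1−p₂) = 1 − 0.125310 × 0.246316 = 0.969134.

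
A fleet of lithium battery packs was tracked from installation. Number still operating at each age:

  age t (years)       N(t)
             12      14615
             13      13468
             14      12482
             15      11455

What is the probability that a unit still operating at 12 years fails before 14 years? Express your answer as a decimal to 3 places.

0.146

P(fail before 14 | operational at 12) = 1 − N(14)/N(12) = 1 − 12482/14615 = (2133)/14615 = 0.145946.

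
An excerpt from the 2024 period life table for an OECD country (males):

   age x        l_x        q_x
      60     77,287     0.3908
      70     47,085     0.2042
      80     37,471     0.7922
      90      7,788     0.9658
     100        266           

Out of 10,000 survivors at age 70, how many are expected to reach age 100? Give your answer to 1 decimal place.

56.5

The relevant probability is 266/47,085 = 0.005649.
Expected number = 10,000 × 0.005649 = 56.5.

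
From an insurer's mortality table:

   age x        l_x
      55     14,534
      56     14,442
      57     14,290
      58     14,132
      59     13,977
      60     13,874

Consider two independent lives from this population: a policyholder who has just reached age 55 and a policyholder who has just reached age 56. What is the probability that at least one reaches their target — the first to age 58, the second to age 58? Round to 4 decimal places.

p₁ = l_58/l_55 = 14,132/14,534 = 0.972341; p₂ = l_58/l_56 = 14,132/14,442 = 0.978535.
P(at least one) = 1 − (1−p₁)(1−p₂) = 1 − 0.027659 × 0.021465 = 0.999406.

0.9994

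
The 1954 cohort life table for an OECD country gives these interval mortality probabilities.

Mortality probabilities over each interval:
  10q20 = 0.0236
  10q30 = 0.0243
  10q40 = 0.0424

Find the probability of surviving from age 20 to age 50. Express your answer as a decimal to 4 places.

0.9123

Chaining the interval survival probabilities: (1 − 0.0236) × (1 − 0.0243) × (1 − 0.0424).
= 0.9764 × 0.9757 × 0.9576 = 0.912280.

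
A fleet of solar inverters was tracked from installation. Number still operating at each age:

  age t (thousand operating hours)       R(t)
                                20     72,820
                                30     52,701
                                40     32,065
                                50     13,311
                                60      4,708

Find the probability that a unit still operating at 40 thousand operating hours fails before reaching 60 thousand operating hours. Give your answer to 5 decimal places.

P(fail before 60 | operational at 40) = 1 − R(60)/R(40) = 1 − 4,708/32,065 = (27,357)/32,065 = 0.853173.

0.85317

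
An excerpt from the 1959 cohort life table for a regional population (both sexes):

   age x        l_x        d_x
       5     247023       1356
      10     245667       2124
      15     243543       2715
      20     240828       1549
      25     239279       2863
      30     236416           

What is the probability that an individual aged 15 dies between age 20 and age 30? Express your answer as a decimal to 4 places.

We want 5|10q15 = (l_20 − l_30)/l_15.
This is the probability of reaching 20 but not 30, conditional on being alive at 15: (l_20 − l_30) / l_15.
= (240828 − 236416) / 243543 = 4412 / 243543 = 0.018116.

0.0181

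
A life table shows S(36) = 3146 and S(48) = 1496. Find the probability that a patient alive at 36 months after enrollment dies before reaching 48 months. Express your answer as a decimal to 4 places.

P(die before 48 | alive at 36) = 1 − S(48)/S(36) = 1 − 1496/3146 = (1650)/3146 = 0.524476.

0.5245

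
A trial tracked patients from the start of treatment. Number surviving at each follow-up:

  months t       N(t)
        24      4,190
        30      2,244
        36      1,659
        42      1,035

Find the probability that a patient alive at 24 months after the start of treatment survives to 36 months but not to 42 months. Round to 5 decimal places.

0.14893

This is the probability of reaching 36 but not 42, conditional on being alive at 24: (N(36) − N(42)) / N(24).
= (1,659 − 1,035) / 4,190 = 624 / 4,190 = 0.148926.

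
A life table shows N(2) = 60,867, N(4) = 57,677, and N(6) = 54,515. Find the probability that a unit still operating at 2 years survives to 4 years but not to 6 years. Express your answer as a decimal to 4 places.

0.0519

This is the probability of reaching 4 but not 6, conditional on being operational at 2: (N(4) − N(6)) / N(2).
= (57,677 − 54,515) / 60,867 = 3,162 / 60,867 = 0.051949.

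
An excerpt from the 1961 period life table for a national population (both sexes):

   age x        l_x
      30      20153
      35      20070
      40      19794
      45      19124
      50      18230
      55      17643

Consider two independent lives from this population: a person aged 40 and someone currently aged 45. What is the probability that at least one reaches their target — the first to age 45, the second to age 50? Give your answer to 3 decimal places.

p₁ = l_45/l_40 = 19124/19794 = 0.966151; p₂ = l_50/l_45 = 18230/19124 = 0.953252.
P(at least one) = 1 − (1−p₁)(1−p₂) = 1 − 0.033849 × 0.046748 = 0.998418.

0.998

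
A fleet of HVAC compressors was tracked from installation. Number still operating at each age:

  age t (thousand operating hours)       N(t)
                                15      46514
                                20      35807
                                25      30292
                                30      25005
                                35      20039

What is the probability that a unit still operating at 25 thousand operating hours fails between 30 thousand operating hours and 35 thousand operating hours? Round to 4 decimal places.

0.1639

This is the probability of reaching 30 but not 35, conditional on being operational at 25: (N(30) − N(35)) / N(25).
= (25005 − 20039) / 30292 = 4966 / 30292 = 0.163938.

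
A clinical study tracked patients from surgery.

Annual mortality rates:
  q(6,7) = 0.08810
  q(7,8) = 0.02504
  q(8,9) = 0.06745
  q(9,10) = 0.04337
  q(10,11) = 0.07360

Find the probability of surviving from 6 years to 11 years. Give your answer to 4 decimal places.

0.7348

P(survive 6→11) = (1 − 0.08810) × (1 − 0.02504) × (1 − 0.06745) × (1 − 0.04337) × (1 − 0.07360).
= 0.91190 × 0.97496 × 0.93255 × 0.95663 × 0.92640 = 0.734765.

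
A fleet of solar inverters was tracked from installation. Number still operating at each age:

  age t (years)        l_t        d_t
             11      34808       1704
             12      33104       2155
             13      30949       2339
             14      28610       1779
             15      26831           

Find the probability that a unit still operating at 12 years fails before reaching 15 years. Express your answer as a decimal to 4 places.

P(fail before 15 | operational at 12) = 1 − l_15/l_12 = 1 − 26831/33104 = (6273)/33104 = 0.189494.

0.1895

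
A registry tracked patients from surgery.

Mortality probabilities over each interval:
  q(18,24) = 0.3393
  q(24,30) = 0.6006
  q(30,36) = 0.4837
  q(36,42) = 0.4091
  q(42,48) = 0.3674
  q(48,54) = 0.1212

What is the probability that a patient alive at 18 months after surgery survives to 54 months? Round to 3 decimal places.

The overall survival probability is (1 − 0.3393) × (1 − 0.6006) × (1 − 0.4837) × (1 − 0.4091) × (1 − 0.3674) × (1 − 0.1212).
= 0.6607 × 0.3994 × 0.5163 × 0.5909 × 0.6326 × 0.8788 = 0.044756.

0.045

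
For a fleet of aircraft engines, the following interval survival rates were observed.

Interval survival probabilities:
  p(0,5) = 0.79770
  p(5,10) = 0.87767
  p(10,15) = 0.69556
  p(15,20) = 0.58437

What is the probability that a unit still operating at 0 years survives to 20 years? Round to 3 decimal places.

0.285

The overall survival probability is 0.79770 × 0.87767 × 0.69556 × 0.58437.
= 0.284573.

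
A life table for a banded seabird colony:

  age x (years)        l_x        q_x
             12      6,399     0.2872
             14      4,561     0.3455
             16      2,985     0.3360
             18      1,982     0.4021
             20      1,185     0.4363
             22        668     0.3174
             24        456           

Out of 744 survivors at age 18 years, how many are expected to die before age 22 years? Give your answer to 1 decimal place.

493.2

The relevant probability is 1 − 668/1,982 = 0.662967.
Expected number = 744 × 0.662967 = 493.2.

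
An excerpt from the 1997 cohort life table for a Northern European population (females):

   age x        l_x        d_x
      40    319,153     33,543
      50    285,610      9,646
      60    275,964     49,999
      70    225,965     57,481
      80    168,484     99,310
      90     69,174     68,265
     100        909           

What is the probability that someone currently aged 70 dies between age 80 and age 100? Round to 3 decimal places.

We want 10|20q70 = (l_80 − l_100)/l_70.
This is the probability of reaching 80 but not 100, conditional on being alive at 70: (l_80 − l_100) / l_70.
= (168,484 − 909) / 225,965 = 167,575 / 225,965 = 0.741597.

0.742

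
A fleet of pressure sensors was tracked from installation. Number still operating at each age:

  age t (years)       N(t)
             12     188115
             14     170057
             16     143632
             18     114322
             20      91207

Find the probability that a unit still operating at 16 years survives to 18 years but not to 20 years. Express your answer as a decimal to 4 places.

This is the probability of reaching 18 but not 20, conditional on being operational at 16: (N(18) − N(20)) / N(16).
= (114322 − 91207) / 143632 = 23115 / 143632 = 0.160932.

0.1609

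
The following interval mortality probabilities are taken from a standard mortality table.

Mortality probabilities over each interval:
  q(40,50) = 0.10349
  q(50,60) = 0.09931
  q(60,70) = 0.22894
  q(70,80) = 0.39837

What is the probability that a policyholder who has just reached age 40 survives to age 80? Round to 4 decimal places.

The overall survival probability is (1 − 0.10349) × (1 − 0.09931) × (1 − 0.22894) × (1 − 0.39837).
= 0.89651 × 0.90069 × 0.77106 × 0.60163 = 0.374583.

0.3746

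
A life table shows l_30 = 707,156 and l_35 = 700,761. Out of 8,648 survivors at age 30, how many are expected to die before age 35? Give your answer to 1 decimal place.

The relevant probability is 1 − 700,761/707,156 = 0.009043.
Expected number = 8,648 × 0.009043 = 78.2.

78.2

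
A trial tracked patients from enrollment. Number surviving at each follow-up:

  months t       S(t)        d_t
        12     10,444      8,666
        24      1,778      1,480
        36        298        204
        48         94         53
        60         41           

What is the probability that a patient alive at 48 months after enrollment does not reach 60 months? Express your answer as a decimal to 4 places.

0.5638

P(die before 60 | alive at 48) = 1 − S(60)/S(48) = 1 − 41/94 = (53)/94 = 0.563830.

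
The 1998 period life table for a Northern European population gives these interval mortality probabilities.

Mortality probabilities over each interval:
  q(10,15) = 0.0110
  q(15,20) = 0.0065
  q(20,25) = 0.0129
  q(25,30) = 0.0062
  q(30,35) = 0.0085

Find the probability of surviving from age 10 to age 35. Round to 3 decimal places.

0.956

The overall survival probability is (1 − 0.0110) × (1 − 0.0065) × (1 − 0.0129) × (1 − 0.0062) × (1 − 0.0085).
= 0.9890 × 0.9935 × 0.9871 × 0.9938 × 0.9915 = 0.955690.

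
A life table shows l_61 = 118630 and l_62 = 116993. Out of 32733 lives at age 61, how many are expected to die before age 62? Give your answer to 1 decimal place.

451.7

The relevant probability is 1 − 116993/118630 = 0.013799.
Expected number = 32733 × 0.013799 = 451.7.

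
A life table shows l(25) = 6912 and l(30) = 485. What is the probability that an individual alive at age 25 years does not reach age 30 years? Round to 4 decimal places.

P(die before 30 | alive at 25) = 1 − l(30)/l(25) = 1 − 485/6912 = (6427)/6912 = 0.929832.

0.9298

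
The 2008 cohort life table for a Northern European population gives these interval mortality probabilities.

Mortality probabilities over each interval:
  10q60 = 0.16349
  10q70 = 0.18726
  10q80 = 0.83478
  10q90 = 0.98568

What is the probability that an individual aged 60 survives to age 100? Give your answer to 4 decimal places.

0.0016

Survival from 60 to 100 is the product of surviving each interval: (1 − 0.16349) × (1 − 0.18726) × (1 − 0.83478) × (1 − 0.98568).
= 0.83651 × 0.81274 × 0.16522 × 0.01432 = 0.001609.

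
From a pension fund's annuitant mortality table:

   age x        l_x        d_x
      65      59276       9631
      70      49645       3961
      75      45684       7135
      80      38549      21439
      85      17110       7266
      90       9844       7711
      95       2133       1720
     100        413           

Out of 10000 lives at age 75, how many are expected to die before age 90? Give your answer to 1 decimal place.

7845.2

The relevant probability is 1 − 9844/45684 = 0.784520.
Expected number = 10000 × 0.784520 = 7845.2.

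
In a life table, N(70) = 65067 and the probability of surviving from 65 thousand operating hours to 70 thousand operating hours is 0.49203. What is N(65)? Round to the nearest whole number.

N(65) = N(70) / p = 65067 / 0.49203 = 132242.

132242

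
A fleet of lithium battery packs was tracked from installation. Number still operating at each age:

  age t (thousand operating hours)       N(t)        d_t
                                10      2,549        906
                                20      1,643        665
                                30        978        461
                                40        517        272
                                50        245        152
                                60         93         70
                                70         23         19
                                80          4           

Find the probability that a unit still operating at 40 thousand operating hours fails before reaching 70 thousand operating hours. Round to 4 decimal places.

0.9555

P(fail before 70 | operational at 40) = 1 − N(70)/N(40) = 1 − 23/517 = (494)/517 = 0.955513.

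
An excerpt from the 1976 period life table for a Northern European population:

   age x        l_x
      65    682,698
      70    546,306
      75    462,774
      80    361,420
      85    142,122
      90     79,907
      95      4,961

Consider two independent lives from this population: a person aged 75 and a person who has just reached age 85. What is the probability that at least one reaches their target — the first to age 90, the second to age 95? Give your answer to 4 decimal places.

0.2015

p₁ = l_90/l_75 = 79,907/462,774 = 0.172670; p₂ = l_95/l_85 = 4,961/142,122 = 0.034907.
P(at least one) = 1 − (1−p₁)(1−p₂) = 1 − 0.827330 × 0.965093 = 0.201550.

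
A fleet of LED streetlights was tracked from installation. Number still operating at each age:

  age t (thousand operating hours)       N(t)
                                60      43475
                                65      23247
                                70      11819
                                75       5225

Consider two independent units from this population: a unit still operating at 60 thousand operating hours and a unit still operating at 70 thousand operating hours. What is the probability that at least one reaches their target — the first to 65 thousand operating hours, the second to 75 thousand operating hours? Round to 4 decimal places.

0.7404

p₁ = N(65)/N(60) = 23247/43475 = 0.534721; p₂ = N(75)/N(70) = 5225/11819 = 0.442085.
P(at least one) = 1 − (1−p₁)(1−p₂) = 1 − 0.465279 × 0.557915 = 0.740414.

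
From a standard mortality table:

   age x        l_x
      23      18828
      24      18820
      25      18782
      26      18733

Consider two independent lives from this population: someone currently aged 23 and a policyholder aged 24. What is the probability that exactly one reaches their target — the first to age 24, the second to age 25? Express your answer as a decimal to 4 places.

0.0024

p₁ = l_24/l_23 = 18820/18828 = 0.999575; p₂ = l_25/l_24 = 18782/18820 = 0.997981.
P(exactly one) = p₁(1−p₂) + (1−p₁)p₂ = 0.002018 + 0.000424 = 0.002442.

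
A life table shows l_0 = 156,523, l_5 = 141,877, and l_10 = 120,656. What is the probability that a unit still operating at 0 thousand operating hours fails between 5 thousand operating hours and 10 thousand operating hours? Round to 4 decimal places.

0.1356

This is the probability of reaching 5 but not 10, conditional on being operational at 0: (l_5 − l_10) / l_0.
= (141,877 − 120,656) / 156,523 = 21,221 / 156,523 = 0.135578.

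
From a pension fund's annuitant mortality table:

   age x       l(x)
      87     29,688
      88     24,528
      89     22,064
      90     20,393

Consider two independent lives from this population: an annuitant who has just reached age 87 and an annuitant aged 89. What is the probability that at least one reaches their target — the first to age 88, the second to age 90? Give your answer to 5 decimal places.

p₁ = l(88)/l(87) = 24,528/29,688 = 0.826192; p₂ = l(90)/l(89) = 20,393/22,064 = 0.924266.
P(at least one) = 1 − (1−p₁)(1−p₂) = 1 − 0.173808 × 0.075734 = 0.986837.

0.98684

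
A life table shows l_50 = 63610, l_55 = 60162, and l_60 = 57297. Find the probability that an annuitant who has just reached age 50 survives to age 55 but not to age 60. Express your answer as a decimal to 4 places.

We want 5|5q50 = (l_55 − l_60)/l_50.
This is the probability of reaching 55 but not 60, conditional on being alive at 50: (l_55 − l_60) / l_50.
= (60162 − 57297) / 63610 = 2865 / 63610 = 0.045040.

0.0450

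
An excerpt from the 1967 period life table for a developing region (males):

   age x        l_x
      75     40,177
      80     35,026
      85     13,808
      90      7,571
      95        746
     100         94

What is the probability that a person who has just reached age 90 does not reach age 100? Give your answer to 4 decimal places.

0.9876

P(die before 100 | alive at 90) = 1 − l_100/l_90 = 1 − 94/7,571 = (7,477)/7,571 = 0.987584.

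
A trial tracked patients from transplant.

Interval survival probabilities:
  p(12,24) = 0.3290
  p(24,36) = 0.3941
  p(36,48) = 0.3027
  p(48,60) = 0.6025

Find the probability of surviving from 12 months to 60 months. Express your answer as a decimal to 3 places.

Survival from 12 to 60 is the product of surviving each interval: 0.3290 × 0.3941 × 0.3027 × 0.6025.
= 0.023647.

0.024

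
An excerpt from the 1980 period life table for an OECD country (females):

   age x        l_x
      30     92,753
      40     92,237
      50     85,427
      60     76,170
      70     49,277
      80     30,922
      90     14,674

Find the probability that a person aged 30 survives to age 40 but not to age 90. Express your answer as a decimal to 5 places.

We want 10|50q30 = (l_40 − l_90)/l_30.
This is the probability of reaching 40 but not 90, conditional on being alive at 30: (l_40 − l_90) / l_30.
= (92,237 − 14,674) / 92,753 = 77,563 / 92,753 = 0.836232.

0.83623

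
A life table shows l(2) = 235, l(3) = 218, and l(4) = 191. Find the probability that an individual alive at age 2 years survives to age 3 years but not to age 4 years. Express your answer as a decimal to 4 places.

This is the probability of reaching 3 but not 4, conditional on being alive at 2: (l(3) − l(4)) / l(2).
= (218 − 191) / 235 = 27 / 235 = 0.114894.

0.1149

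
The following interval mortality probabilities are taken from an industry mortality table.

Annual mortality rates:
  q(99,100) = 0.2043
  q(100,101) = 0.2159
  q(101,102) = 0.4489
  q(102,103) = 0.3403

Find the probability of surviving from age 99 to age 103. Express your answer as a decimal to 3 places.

0.227

Chaining the interval survival probabilities: (1 − 0.2043) × (1 − 0.2159) × (1 − 0.4489) × (1 − 0.3403).
= 0.7957 × 0.7841 × 0.5511 × 0.6597 = 0.226829.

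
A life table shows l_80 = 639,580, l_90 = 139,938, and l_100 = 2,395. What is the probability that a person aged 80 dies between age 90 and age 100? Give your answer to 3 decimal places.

This is the probability of reaching 90 but not 100, conditional on being alive at 80: (l_90 − l_100) / l_80.
= (139,938 − 2,395) / 639,580 = 137,543 / 639,580 = 0.215052.

0.215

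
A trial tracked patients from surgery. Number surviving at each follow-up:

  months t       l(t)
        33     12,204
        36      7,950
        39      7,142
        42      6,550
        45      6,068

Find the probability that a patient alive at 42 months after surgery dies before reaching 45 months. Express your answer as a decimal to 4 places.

P(die before 45 | alive at 42) = 1 − l(45)/l(42) = 1 − 6,068/6,550 = (482)/6,550 = 0.073588.

0.0736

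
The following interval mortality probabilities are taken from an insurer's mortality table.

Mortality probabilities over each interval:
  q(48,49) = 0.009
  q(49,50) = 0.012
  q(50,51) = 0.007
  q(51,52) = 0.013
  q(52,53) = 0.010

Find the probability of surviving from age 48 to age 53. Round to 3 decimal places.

The overall survival probability is (1 − 0.009) × (1 − 0.012) × (1 − 0.007) × (1 − 0.013) × (1 − 0.010).
= 0.991 × 0.988 × 0.993 × 0.987 × 0.990 = 0.950019.

0.950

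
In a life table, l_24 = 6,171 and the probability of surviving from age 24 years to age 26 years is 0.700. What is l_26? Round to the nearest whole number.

4320

l_26 = l_24 × p = 6,171 × 0.700 = 4320.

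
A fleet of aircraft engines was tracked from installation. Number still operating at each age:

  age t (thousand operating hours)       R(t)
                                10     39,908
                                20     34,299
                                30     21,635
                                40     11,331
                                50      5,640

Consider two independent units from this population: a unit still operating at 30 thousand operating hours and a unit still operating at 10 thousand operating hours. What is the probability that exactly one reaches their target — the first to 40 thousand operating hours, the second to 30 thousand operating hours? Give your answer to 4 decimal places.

0.4980

p₁ = R(40)/R(30) = 11,331/21,635 = 0.523735; p₂ = R(30)/R(10) = 21,635/39,908 = 0.542122.
P(exactly one) = p₁(1−p₂) + (1−p₁)p₂ = 0.239807 + 0.258194 = 0.498000.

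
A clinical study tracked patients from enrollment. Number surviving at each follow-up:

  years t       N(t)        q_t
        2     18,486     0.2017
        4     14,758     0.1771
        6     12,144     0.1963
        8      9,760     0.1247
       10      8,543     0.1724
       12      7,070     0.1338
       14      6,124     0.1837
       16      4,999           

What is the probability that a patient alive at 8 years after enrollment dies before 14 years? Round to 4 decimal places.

P(die before 14 | alive at 8) = 1 − N(14)/N(8) = 1 − 6,124/9,760 = (3,636)/9,760 = 0.372541.

0.3725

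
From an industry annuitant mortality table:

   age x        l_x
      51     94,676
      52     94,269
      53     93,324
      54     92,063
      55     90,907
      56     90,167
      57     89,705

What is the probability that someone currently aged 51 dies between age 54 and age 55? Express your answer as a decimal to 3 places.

This is the probability of reaching 54 but not 55, conditional on being alive at 51: (l_54 − l_55) / l_51.
= (92,063 − 90,907) / 94,676 = 1,156 / 94,676 = 0.012210.

0.012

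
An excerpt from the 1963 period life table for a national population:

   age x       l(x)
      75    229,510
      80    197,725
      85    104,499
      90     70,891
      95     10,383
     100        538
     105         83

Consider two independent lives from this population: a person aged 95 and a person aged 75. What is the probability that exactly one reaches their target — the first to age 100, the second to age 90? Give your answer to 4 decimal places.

0.3287

p₁ = l(100)/l(95) = 538/10,383 = 0.051815; p₂ = l(90)/l(75) = 70,891/229,510 = 0.308880.
P(exactly one) = p₁(1−p₂) + (1−p₁)p₂ = 0.035810 + 0.292875 = 0.328686.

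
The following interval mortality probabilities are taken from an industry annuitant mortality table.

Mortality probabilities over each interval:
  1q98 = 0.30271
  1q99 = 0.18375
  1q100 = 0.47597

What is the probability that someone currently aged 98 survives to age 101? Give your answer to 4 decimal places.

0.2983

3p98 = (1 − 0.30271) × (1 − 0.18375) × (1 − 0.47597).
= 0.69729 × 0.81625 × 0.52403 = 0.298258.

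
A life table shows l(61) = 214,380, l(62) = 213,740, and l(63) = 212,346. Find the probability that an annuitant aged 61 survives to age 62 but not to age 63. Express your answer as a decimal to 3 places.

0.007

This is the probability of reaching 62 but not 63, conditional on being alive at 61: (l(62) − l(63)) / l(61).
= (213,740 − 212,346) / 214,380 = 1,394 / 214,380 = 0.006502.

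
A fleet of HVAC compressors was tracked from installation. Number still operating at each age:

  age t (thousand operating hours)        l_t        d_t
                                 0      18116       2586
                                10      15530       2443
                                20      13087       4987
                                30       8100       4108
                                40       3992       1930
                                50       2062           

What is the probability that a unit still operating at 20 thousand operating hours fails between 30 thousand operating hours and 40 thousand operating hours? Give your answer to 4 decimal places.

This is the probability of reaching 30 but not 40, conditional on being operational at 20: (l_30 − l_40) / l_20.
= (8100 − 3992) / 13087 = 4108 / 13087 = 0.313899.

0.3139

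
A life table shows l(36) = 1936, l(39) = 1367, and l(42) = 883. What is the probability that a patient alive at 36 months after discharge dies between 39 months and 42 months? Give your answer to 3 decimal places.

0.250

This is the probability of reaching 39 but not 42, conditional on being alive at 36: (l(39) − l(42)) / l(36).
= (1367 − 883) / 1936 = 484 / 1936 = 0.250000.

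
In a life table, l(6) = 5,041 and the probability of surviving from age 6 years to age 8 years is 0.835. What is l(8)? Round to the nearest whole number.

l(8) = l(6) × p = 5,041 × 0.835 = 4209.

4209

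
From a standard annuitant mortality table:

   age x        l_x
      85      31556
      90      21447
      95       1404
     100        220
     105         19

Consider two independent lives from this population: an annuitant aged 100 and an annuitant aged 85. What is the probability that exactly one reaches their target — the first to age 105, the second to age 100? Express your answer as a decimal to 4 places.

p₁ = l_105/l_100 = 19/220 = 0.086364; p₂ = l_100/l_85 = 220/31556 = 0.006972.
P(exactly one) = p₁(1−p₂) + (1−p₁)p₂ = 0.085762 + 0.006370 = 0.092132.

0.0921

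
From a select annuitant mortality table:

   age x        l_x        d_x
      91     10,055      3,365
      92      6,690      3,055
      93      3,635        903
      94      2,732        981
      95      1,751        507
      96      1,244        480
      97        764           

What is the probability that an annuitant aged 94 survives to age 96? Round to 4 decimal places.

We want 2p94 = l_96/l_94.
The conditional survival probability is l_96/l_94 = 1,244/2,732 = 0.455344.

0.4553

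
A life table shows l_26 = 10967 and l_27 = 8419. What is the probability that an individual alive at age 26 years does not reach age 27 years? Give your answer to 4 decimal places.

0.2323

P(die before 27 | alive at 26) = 1 − l_27/l_26 = 1 − 8419/10967 = (2548)/10967 = 0.232333.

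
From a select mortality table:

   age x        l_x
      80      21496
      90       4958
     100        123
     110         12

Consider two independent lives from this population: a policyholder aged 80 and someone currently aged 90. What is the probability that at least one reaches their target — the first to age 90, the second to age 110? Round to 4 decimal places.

p₁ = l_90/l_80 = 4958/21496 = 0.230648; p₂ = l_110/l_90 = 12/4958 = 0.002420.
P(at least one) = 1 − (1−p₁)(1−p₂) = 1 − 0.769352 × 0.997580 = 0.232510.

0.2325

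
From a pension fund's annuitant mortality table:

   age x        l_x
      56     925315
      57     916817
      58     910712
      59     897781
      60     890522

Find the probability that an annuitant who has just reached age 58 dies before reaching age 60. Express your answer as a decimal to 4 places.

0.0222

P(die before 60 | alive at 58) = 1 − l_60/l_58 = 1 − 890522/910712 = (20190)/910712 = 0.022169.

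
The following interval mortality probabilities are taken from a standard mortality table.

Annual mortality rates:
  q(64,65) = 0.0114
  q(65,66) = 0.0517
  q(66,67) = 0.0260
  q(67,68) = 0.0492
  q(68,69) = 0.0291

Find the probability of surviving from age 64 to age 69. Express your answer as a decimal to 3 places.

0.843

Chaining the interval survival probabilities: (1 − 0.0114) × (1 − 0.0517) × (1 − 0.0260) × (1 − 0.0492) × (1 − 0.0291).
= 0.9886 × 0.9483 × 0.9740 × 0.9508 × 0.9709 = 0.842925.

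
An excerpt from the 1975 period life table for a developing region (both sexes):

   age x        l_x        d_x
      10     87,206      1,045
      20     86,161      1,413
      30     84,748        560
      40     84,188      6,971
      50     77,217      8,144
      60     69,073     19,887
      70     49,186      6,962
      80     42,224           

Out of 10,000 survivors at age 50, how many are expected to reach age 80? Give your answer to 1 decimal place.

5468.2

The relevant probability is 42,224/77,217 = 0.546823.
Expected number = 10,000 × 0.546823 = 5468.2.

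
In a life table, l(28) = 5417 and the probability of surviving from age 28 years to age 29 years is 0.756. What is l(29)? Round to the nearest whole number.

l(29) = l(28) × p = 5417 × 0.756 = 4095.

4095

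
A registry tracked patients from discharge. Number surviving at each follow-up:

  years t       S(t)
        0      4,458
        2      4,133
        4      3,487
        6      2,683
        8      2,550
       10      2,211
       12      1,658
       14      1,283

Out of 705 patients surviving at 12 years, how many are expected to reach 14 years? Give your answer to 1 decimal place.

545.5

The relevant probability is 1,283/1,658 = 0.773824.
Expected number = 705 × 0.773824 = 545.5.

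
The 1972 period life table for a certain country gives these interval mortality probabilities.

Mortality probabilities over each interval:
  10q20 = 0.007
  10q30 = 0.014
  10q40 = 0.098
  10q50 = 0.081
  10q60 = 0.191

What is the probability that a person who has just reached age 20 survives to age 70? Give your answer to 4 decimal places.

Chaining the interval survival probabilities: (1 − 0.007) × (1 − 0.014) × (1 − 0.098) × (1 − 0.081) × (1 − 0.191).
= 0.993 × 0.986 × 0.902 × 0.919 × 0.809 = 0.656594.

0.6566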